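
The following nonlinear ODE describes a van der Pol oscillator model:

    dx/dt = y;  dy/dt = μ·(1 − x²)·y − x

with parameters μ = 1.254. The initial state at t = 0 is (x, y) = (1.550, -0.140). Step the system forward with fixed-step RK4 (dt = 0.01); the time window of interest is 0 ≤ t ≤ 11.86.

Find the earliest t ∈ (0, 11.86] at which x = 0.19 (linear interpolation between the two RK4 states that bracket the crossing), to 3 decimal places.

t = 1.543

t=0.000: state=(1.550, -0.140)
step 1 (dt=0.01): k1=(-0.140, -1.304), k2=(-0.147, -1.292), k3=(-0.146, -1.292), k4=(-0.153, -1.280); state += dt/6·(k1+2k2+2k3+k4)
t=0.010: state=(1.549, -0.153)
t=0.020: state=(1.547, -0.166)
t=0.030: state=(1.545, -0.178)
continuing one RK4 step at a time; state shown every 50 steps (Δt=0.5):
t=0.500: state=(1.353, -0.601)
t=1.000: state=(0.956, -1.014)
t=1.500: state=(0.271, -1.840)
t=1.540: state=(0.195, -1.939)
next step: t=1.550: state=(0.176, -1.965) — x has crossed 0.19
linear interpolation between t=1.540 (0.19530) and t=1.550 (0.17578) → t≈1.543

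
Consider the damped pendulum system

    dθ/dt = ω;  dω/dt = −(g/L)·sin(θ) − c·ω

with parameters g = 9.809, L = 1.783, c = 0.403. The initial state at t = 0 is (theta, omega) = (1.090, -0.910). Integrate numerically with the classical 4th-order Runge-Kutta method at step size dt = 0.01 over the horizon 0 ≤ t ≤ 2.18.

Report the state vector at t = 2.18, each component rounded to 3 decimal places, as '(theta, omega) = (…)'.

(theta, omega) = (0.287, 1.440)

t=0.000: state=(1.090, -0.910)
step 1 (dt=0.01): k1=(-0.910, -4.511), k2=(-0.933, -4.490), k3=(-0.932, -4.490), k4=(-0.955, -4.469); state += dt/6·(k1+2k2+2k3+k4)
t=0.010: state=(1.081, -0.955)
t=0.020: state=(1.071, -0.999)
t=0.030: state=(1.061, -1.043)
continuing one RK4 step at a time; state shown every 10 steps (Δt=0.1):
t=0.100: state=(0.977, -1.338)
t=0.200: state=(0.824, -1.708)
t=0.300: state=(0.638, -2.001)
t=0.400: state=(0.427, -2.196)
t=0.500: state=(0.203, -2.276)
t=0.600: state=(-0.024, -2.233)
t=0.700: state=(-0.240, -2.073)
t=0.800: state=(-0.435, -1.812)
t=0.900: state=(-0.600, -1.472)
t=1.000: state=(-0.728, -1.081)
t=1.100: state=(-0.815, -0.661)
t=1.200: state=(-0.860, -0.233)
t=1.300: state=(-0.862, 0.186)
t=1.400: state=(-0.823, 0.583)
t=1.500: state=(-0.746, 0.941)
t=1.600: state=(-0.636, 1.249)
t=1.700: state=(-0.499, 1.490)
t=1.800: state=(-0.341, 1.651)
t=1.900: state=(-0.172, 1.722)
t=2.000: state=(0.000, 1.700)
t=2.100: state=(0.165, 1.588)
t=2.180: state=(0.287, 1.440)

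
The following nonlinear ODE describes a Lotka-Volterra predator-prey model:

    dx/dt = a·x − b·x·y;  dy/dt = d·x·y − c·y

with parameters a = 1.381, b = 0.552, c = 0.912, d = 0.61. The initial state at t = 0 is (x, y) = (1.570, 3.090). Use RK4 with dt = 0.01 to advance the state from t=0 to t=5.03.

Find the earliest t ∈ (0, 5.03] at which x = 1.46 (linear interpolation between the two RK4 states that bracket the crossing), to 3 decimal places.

t = 0.221

t=0.000: state=(1.570, 3.090)
step 1 (dt=0.01): k1=(-0.510, 0.141), k2=(-0.510, 0.136), k3=(-0.510, 0.136), k4=(-0.509, 0.132); state += dt/6·(k1+2k2+2k3+k4)
t=0.010: state=(1.565, 3.091)
t=0.020: state=(1.560, 3.093)
t=0.030: state=(1.555, 3.094)
continuing one RK4 step at a time; state shown every 20 steps (Δt=0.2):
t=0.200: state=(1.470, 3.099)
t=0.220: state=(1.460, 3.098)
next step: t=0.230: state=(1.456, 3.097) — x has crossed 1.46
linear interpolation between t=0.220 (1.46037) and t=0.230 (1.45558) → t≈0.221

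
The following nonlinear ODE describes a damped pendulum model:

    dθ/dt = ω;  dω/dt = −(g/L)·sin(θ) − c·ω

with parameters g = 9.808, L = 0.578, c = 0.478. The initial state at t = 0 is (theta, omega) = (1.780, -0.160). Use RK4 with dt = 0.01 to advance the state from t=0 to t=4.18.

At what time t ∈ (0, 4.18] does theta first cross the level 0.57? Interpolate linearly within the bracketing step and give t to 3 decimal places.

t=0.000: state=(1.780, -0.160)
step 1 (dt=0.01): k1=(-0.160, -16.522), k2=(-0.243, -16.486), k3=(-0.242, -16.487), k4=(-0.325, -16.452); state += dt/6·(k1+2k2+2k3+k4)
t=0.010: state=(1.778, -0.325)
t=0.020: state=(1.774, -0.489)
t=0.030: state=(1.768, -0.653)
continuing one RK4 step at a time; state shown every 20 steps (Δt=0.2):
t=0.200: state=(1.425, -3.353)
t=0.380: state=(0.603, -5.532)
next step: t=0.390: state=(0.548, -5.597) — theta has crossed 0.57
linear interpolation between t=0.380 (0.60340) and t=0.390 (0.54775) → t≈0.386

t = 0.386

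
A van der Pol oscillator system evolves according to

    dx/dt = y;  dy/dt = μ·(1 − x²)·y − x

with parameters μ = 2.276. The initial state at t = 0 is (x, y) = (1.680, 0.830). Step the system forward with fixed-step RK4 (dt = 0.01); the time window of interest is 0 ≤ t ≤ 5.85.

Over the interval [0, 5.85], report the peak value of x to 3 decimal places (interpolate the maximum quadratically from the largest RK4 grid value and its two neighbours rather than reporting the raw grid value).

max x = 1.767

t=0.000: state=(1.680, 0.830)
step 1 (dt=0.01): k1=(0.830, -5.123), k2=(0.804, -5.046), k3=(0.805, -5.047), k4=(0.780, -4.969); state += dt/6·(k1+2k2+2k3+k4)
t=0.010: state=(1.688, 0.780)
t=0.020: state=(1.696, 0.731)
t=0.030: state=(1.703, 0.683)
continuing one RK4 step at a time; state shown every 20 steps (Δt=0.2):
t=0.200: state=(1.764, 0.107)
t=0.400: state=(1.752, -0.186)
t=0.600: state=(1.701, -0.304)
t=0.800: state=(1.634, -0.365)
t=1.000: state=(1.556, -0.411)
t=1.200: state=(1.469, -0.459)
t=1.400: state=(1.372, -0.517)
t=1.600: state=(1.261, -0.596)
t=1.800: state=(1.131, -0.708)
t=2.000: state=(0.974, -0.880)
t=2.200: state=(0.772, -1.163)
t=2.400: state=(0.494, -1.666)
t=2.600: state=(0.078, -2.582)
t=2.800: state=(-0.567, -3.868)
t=3.000: state=(-1.372, -3.683)
t=3.200: state=(-1.884, -1.404)
t=3.400: state=(-2.017, -0.161)
t=3.600: state=(-2.007, 0.178)
t=3.800: state=(-1.961, 0.266)
t=4.000: state=(-1.904, 0.299)
t=4.200: state=(-1.842, 0.320)
t=4.400: state=(-1.776, 0.340)
t=4.600: state=(-1.706, 0.363)
t=4.800: state=(-1.631, 0.391)
t=5.000: state=(-1.549, 0.426)
t=5.200: state=(-1.460, 0.470)
t=5.400: state=(-1.360, 0.528)
t=5.600: state=(-1.247, 0.608)
t=5.800: state=(-1.114, 0.726)
t=5.850: state=(-1.077, 0.763)
largest grid value and its neighbours: x(0.240)=1.76663, x(0.250)=1.76678, x(0.260)=1.76675
parabola through these three points peaks at t≈0.253 with x≈1.76679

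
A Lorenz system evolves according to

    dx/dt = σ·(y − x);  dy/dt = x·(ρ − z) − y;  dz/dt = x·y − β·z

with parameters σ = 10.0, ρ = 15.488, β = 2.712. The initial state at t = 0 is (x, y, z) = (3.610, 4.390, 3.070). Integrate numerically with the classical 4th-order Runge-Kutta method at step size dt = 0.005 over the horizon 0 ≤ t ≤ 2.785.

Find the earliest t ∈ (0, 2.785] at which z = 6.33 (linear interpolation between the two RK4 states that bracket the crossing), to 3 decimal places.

t=0.000: state=(3.610, 4.390, 3.070)
step 1 (dt=0.005): k1=(7.800, 40.439, 7.522), k2=(8.616, 40.512, 7.924), k3=(8.597, 40.533, 7.931), k4=(9.397, 40.625, 8.344); state += dt/6·(k1+2k2+2k3+k4)
t=0.005: state=(3.653, 4.593, 3.110)
t=0.010: state=(3.704, 4.796, 3.154)
t=0.015: state=(3.762, 5.002, 3.202)
continuing one RK4 step at a time; state shown every 20 steps (Δt=0.1):
t=0.100: state=(5.705, 8.906, 5.038)
t=0.125: state=(6.561, 10.186, 6.125)
next step: t=0.130: state=(6.744, 10.442, 6.384) — z has crossed 6.33
linear interpolation between t=0.125 (6.12543) and t=0.130 (6.38370) → t≈0.129

t = 0.129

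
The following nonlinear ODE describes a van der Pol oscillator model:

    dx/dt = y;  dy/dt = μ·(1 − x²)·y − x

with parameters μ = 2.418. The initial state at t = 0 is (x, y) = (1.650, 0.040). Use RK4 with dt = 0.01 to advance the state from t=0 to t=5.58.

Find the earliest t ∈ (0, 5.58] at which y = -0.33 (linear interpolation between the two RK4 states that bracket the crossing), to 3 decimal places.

t = 0.419

t=0.000: state=(1.650, 0.040)
step 1 (dt=0.01): k1=(0.040, -1.817), k2=(0.031, -1.779), k3=(0.031, -1.780), k4=(0.022, -1.743); state += dt/6·(k1+2k2+2k3+k4)
t=0.010: state=(1.650, 0.022)
t=0.020: state=(1.650, 0.005)
t=0.030: state=(1.650, -0.011)
continuing one RK4 step at a time; state shown every 20 steps (Δt=0.2):
t=0.200: state=(1.630, -0.207)
t=0.400: state=(1.576, -0.322)
t=0.410: state=(1.573, -0.326)
next step: t=0.420: state=(1.569, -0.330) — y has crossed -0.33
linear interpolation between t=0.410 (-0.32644) and t=0.420 (-0.33050) → t≈0.419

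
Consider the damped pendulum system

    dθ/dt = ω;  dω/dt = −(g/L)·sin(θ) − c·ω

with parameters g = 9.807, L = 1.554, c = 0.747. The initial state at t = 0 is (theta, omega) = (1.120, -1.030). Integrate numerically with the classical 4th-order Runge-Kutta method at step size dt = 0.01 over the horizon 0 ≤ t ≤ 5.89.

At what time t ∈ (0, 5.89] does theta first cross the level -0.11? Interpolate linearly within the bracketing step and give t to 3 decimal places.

t=0.000: state=(1.120, -1.030)
step 1 (dt=0.01): k1=(-1.030, -4.911), k2=(-1.055, -4.878), k3=(-1.054, -4.878), k4=(-1.079, -4.845); state += dt/6·(k1+2k2+2k3+k4)
t=0.010: state=(1.109, -1.079)
t=0.020: state=(1.098, -1.127)
t=0.030: state=(1.087, -1.174)
continuing one RK4 step at a time; state shown every 20 steps (Δt=0.2):
t=0.200: state=(0.826, -1.859)
t=0.400: state=(0.404, -2.274)
t=0.600: state=(-0.048, -2.155)
t=0.620: state=(-0.091, -2.115)
next step: t=0.630: state=(-0.112, -2.093) — theta has crossed -0.11
linear interpolation between t=0.620 (-0.09068) and t=0.630 (-0.11171) → t≈0.629

t = 0.629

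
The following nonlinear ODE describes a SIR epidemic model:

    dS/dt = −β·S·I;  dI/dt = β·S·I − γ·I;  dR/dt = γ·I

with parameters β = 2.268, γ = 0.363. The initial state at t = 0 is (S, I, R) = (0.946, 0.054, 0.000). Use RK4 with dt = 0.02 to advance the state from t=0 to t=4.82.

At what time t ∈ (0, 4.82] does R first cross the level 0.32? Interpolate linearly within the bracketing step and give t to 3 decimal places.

t=0.000: state=(0.946, 0.054, 0.000)
step 1 (dt=0.02): k1=(-0.116, 0.096, 0.020), k2=(-0.118, 0.098, 0.020), k3=(-0.118, 0.098, 0.020), k4=(-0.120, 0.099, 0.020); state += dt/6·(k1+2k2+2k3+k4)
t=0.020: state=(0.944, 0.056, 0.000)
t=0.040: state=(0.941, 0.058, 0.001)
t=0.060: state=(0.939, 0.060, 0.001)
continuing one RK4 step at a time; state shown every 10 steps (Δt=0.2):
t=0.200: state=(0.919, 0.077, 0.005)
t=0.400: state=(0.881, 0.107, 0.011)
t=0.600: state=(0.832, 0.147, 0.021)
t=0.800: state=(0.770, 0.197, 0.033)
t=1.000: state=(0.695, 0.256, 0.049)
t=1.200: state=(0.610, 0.320, 0.070)
t=1.400: state=(0.520, 0.384, 0.096)
t=1.600: state=(0.431, 0.443, 0.126)
t=1.800: state=(0.348, 0.492, 0.160)
t=2.000: state=(0.276, 0.527, 0.197)
t=2.200: state=(0.217, 0.547, 0.236)
t=2.400: state=(0.169, 0.555, 0.276)
t=2.600: state=(0.131, 0.553, 0.316)
next step: t=2.620: state=(0.128, 0.552, 0.320) — R has crossed 0.32
linear interpolation between t=2.600 (0.31637) and t=2.620 (0.32038) → t≈2.618

t = 2.618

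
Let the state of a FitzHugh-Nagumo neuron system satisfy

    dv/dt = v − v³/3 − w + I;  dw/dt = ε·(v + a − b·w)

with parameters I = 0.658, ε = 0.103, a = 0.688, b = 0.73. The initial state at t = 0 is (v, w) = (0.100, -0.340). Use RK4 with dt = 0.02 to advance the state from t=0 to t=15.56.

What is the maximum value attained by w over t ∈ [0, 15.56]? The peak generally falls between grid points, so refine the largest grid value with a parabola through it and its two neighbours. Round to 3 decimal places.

t=0.000: state=(0.100, -0.340)
step 1 (dt=0.02): k1=(1.098, 0.107), k2=(1.107, 0.108), k3=(1.108, 0.108), k4=(1.117, 0.109); state += dt/6·(k1+2k2+2k3+k4)
t=0.020: state=(0.122, -0.338)
t=0.040: state=(0.145, -0.336)
t=0.060: state=(0.168, -0.333)
continuing one RK4 step at a time; state shown every 50 steps (Δt=1):
t=1.000: state=(1.506, -0.168)
t=2.000: state=(1.958, 0.094)
t=3.000: state=(1.903, 0.348)
t=4.000: state=(1.814, 0.575)
t=5.000: state=(1.720, 0.777)
t=6.000: state=(1.623, 0.955)
t=7.000: state=(1.521, 1.110)
t=8.000: state=(1.413, 1.243)
t=9.000: state=(1.294, 1.356)
t=10.000: state=(1.157, 1.448)
t=11.000: state=(0.989, 1.518)
t=12.000: state=(0.752, 1.563)
t=13.000: state=(0.338, 1.575)
t=14.000: state=(-0.625, 1.521)
t=15.000: state=(-1.812, 1.349)
t=15.560: state=(-1.946, 1.225)
largest grid value and its neighbours: w(12.740)=1.57596, w(12.760)=1.57598, w(12.780)=1.57597
parabola through these three points peaks at t≈12.768 with w≈1.57598

max w = 1.576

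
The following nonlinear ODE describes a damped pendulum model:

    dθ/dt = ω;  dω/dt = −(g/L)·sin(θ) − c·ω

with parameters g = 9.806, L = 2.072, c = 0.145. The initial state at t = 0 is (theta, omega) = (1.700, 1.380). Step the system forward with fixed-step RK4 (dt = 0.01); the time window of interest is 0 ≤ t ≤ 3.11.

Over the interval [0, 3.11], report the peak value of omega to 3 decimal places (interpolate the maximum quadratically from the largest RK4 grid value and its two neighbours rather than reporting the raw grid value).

max omega = 2.984

t=0.000: state=(1.700, 1.380)
step 1 (dt=0.01): k1=(1.380, -4.893), k2=(1.356, -4.885), k3=(1.356, -4.885), k4=(1.331, -4.877); state += dt/6·(k1+2k2+2k3+k4)
t=0.010: state=(1.714, 1.331)
t=0.020: state=(1.727, 1.282)
t=0.030: state=(1.739, 1.234)
continuing one RK4 step at a time; state shown every 20 steps (Δt=0.2):
t=0.200: state=(1.880, 0.435)
t=0.400: state=(1.877, -0.462)
t=0.600: state=(1.695, -1.356)
t=0.800: state=(1.335, -2.245)
t=1.000: state=(0.806, -2.995)
t=1.200: state=(0.164, -3.340)
t=1.400: state=(-0.489, -3.091)
t=1.600: state=(-1.040, -2.356)
t=1.800: state=(-1.418, -1.410)
t=2.000: state=(-1.602, -0.439)
t=2.200: state=(-1.595, 0.506)
t=2.400: state=(-1.402, 1.421)
t=2.600: state=(-1.032, 2.255)
t=2.800: state=(-0.516, 2.841)
t=3.000: state=(0.073, 2.962)
t=3.110: state=(0.391, 2.796)
largest grid value and its neighbours: omega(2.930)=2.98234, omega(2.940)=2.98371, omega(2.950)=2.98367
parabola through these three points peaks at t≈2.945 with omega≈2.98386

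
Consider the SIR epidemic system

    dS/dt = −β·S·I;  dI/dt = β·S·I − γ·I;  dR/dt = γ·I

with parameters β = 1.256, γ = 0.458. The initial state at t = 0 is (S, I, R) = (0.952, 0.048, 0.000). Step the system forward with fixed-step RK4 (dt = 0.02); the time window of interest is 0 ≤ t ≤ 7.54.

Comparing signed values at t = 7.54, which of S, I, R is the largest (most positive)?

t=0.000: state=(0.952, 0.048, 0.000)
step 1 (dt=0.02): k1=(-0.057, 0.035, 0.022), k2=(-0.058, 0.036, 0.022), k3=(-0.058, 0.036, 0.022), k4=(-0.058, 0.036, 0.022); state += dt/6·(k1+2k2+2k3+k4)
t=0.020: state=(0.951, 0.049, 0.000)
t=0.040: state=(0.950, 0.049, 0.001)
t=0.060: state=(0.948, 0.050, 0.001)
continuing one RK4 step at a time; state shown every 25 steps (Δt=0.5):
t=0.500: state=(0.918, 0.069, 0.013)
t=1.000: state=(0.872, 0.096, 0.032)
t=1.500: state=(0.813, 0.130, 0.058)
t=2.000: state=(0.740, 0.168, 0.092)
t=2.500: state=(0.658, 0.207, 0.135)
t=3.000: state=(0.571, 0.243, 0.186)
t=3.500: state=(0.486, 0.269, 0.245)
t=4.000: state=(0.409, 0.283, 0.309)
t=4.500: state=(0.342, 0.285, 0.374)
t=5.000: state=(0.286, 0.276, 0.438)
t=5.500: state=(0.242, 0.259, 0.499)
t=6.000: state=(0.207, 0.237, 0.556)
t=6.500: state=(0.180, 0.213, 0.608)
t=7.000: state=(0.159, 0.188, 0.653)
t=7.500: state=(0.142, 0.164, 0.694)
t=7.540: state=(0.141, 0.162, 0.697)
compare at T: S=0.141, I=0.162, R=0.697

largest component: R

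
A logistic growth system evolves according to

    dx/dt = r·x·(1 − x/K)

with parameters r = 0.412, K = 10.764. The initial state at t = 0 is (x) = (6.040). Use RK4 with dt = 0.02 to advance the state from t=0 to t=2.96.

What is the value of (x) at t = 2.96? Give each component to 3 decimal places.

(x) = (8.744)

t=0.000: state=(6.040)
step 1 (dt=0.02): k1=(1.092), k2=(1.092), k3=(1.092), k4=(1.091); state += dt/6·(k1+2k2+2k3+k4)
t=0.020: state=(6.062)
t=0.040: state=(6.084)
t=0.060: state=(6.105)
continuing one RK4 step at a time; state shown every 5 steps (Δt=0.1):
t=0.100: state=(6.149)
t=0.200: state=(6.257)
t=0.300: state=(6.365)
t=0.400: state=(6.472)
t=0.500: state=(6.577)
t=0.600: state=(6.682)
t=0.700: state=(6.786)
t=0.800: state=(6.889)
t=0.900: state=(6.990)
t=1.000: state=(7.091)
t=1.100: state=(7.190)
t=1.200: state=(7.288)
t=1.300: state=(7.384)
t=1.400: state=(7.479)
t=1.500: state=(7.572)
t=1.600: state=(7.664)
t=1.700: state=(7.754)
t=1.800: state=(7.842)
t=1.900: state=(7.929)
t=2.000: state=(8.014)
t=2.100: state=(8.098)
t=2.200: state=(8.180)
t=2.300: state=(8.260)
t=2.400: state=(8.338)
t=2.500: state=(8.414)
t=2.600: state=(8.489)
t=2.700: state=(8.562)
t=2.800: state=(8.634)
t=2.900: state=(8.703)
t=2.960: state=(8.744)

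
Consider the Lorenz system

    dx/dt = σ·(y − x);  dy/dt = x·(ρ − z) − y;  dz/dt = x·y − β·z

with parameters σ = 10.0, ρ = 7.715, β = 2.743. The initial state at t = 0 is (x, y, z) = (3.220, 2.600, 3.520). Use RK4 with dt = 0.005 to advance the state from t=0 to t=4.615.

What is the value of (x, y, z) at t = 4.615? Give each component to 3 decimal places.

(x, y, z) = (4.226, 4.238, 6.641)

t=0.000: state=(3.220, 2.600, 3.520)
step 1 (dt=0.005): k1=(-6.200, 10.908, -1.283), k2=(-5.772, 10.826, -1.227), k3=(-5.785, 10.830, -1.226), k4=(-5.369, 10.752, -1.169); state += dt/6·(k1+2k2+2k3+k4)
t=0.005: state=(3.191, 2.654, 3.514)
t=0.010: state=(3.166, 2.708, 3.508)
t=0.015: state=(3.145, 2.760, 3.503)
continuing one RK4 step at a time; state shown every 40 steps (Δt=0.2):
t=0.200: state=(3.821, 4.593, 3.951)
t=0.400: state=(5.396, 5.986, 6.292)
t=0.600: state=(5.485, 4.977, 8.516)
t=0.800: state=(4.110, 3.467, 7.918)
t=1.000: state=(3.341, 3.221, 6.374)
t=1.200: state=(3.522, 3.788, 5.495)
t=1.400: state=(4.239, 4.637, 5.732)
t=1.600: state=(4.852, 5.002, 6.803)
t=1.800: state=(4.739, 4.507, 7.504)
t=2.000: state=(4.187, 3.936, 7.185)
t=2.200: state=(3.892, 3.859, 6.517)
t=2.400: state=(4.022, 4.165, 6.192)
t=2.600: state=(4.354, 4.513, 6.403)
t=2.800: state=(4.547, 4.566, 6.856)
t=3.000: state=(4.439, 4.330, 7.050)
t=3.200: state=(4.215, 4.123, 6.865)
t=3.400: state=(4.124, 4.127, 6.590)
t=3.600: state=(4.209, 4.278, 6.499)
t=3.800: state=(4.348, 4.404, 6.630)
t=4.000: state=(4.399, 4.391, 6.808)
t=4.200: state=(4.334, 4.285, 6.850)
t=4.400: state=(4.246, 4.214, 6.752)
t=4.600: state=(4.224, 4.234, 6.646)
t=4.615: state=(4.226, 4.238, 6.641)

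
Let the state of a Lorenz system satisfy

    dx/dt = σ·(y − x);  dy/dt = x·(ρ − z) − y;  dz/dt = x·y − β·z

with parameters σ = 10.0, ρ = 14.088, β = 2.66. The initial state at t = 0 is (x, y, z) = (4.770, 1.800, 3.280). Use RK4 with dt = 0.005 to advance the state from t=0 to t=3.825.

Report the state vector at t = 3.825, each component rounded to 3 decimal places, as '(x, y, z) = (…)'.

t=0.000: state=(4.770, 1.800, 3.280)
step 1 (dt=0.005): k1=(-29.700, 49.754, -0.139), k2=(-27.714, 48.829, 0.313), k3=(-27.786, 48.880, 0.308), k4=(-25.867, 48.001, 0.739); state += dt/6·(k1+2k2+2k3+k4)
t=0.005: state=(4.631, 2.044, 3.282)
t=0.010: state=(4.511, 2.280, 3.287)
t=0.015: state=(4.408, 2.509, 3.297)
continuing one RK4 step at a time; state shown every 40 steps (Δt=0.2):
t=0.200: state=(6.846, 9.922, 7.052)
t=0.400: state=(9.820, 7.628, 19.669)
t=0.600: state=(3.283, 1.060, 14.906)
t=0.800: state=(1.567, 1.613, 9.121)
t=1.000: state=(2.677, 3.772, 6.198)
t=1.200: state=(6.345, 8.861, 8.229)
t=1.400: state=(9.190, 8.110, 17.765)
t=1.600: state=(4.365, 2.297, 15.210)
t=1.800: state=(2.647, 2.739, 10.026)
t=2.000: state=(4.103, 5.451, 7.957)
t=2.200: state=(7.600, 9.242, 11.957)
t=2.400: state=(7.466, 5.649, 17.074)
t=2.600: state=(4.040, 3.077, 13.303)
t=2.800: state=(3.784, 4.358, 9.843)
t=3.000: state=(5.948, 7.384, 10.303)
t=3.200: state=(7.808, 7.659, 15.144)
t=3.400: state=(5.613, 4.266, 14.984)
t=3.600: state=(4.191, 4.165, 11.636)
t=3.800: state=(5.223, 6.171, 10.530)
t=3.825: state=(5.468, 6.480, 10.671)

(x, y, z) = (5.468, 6.480, 10.671)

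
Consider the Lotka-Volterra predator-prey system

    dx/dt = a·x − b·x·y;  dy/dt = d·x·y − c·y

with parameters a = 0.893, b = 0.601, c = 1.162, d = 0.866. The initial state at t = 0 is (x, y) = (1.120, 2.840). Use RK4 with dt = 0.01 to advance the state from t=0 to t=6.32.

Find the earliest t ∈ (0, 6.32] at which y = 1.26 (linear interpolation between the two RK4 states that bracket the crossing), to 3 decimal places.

t = 1.605

t=0.000: state=(1.120, 2.840)
step 1 (dt=0.01): k1=(-0.912, -0.546), k2=(-0.906, -0.556), k3=(-0.906, -0.556), k4=(-0.900, -0.567); state += dt/6·(k1+2k2+2k3+k4)
t=0.010: state=(1.111, 2.834)
t=0.020: state=(1.102, 2.829)
t=0.030: state=(1.093, 2.823)
continuing one RK4 step at a time; state shown every 25 steps (Δt=0.25):
t=0.250: state=(0.926, 2.647)
t=0.500: state=(0.793, 2.382)
t=0.750: state=(0.708, 2.095)
t=1.000: state=(0.660, 1.816)
t=1.250: state=(0.640, 1.562)
t=1.500: state=(0.644, 1.342)
t=1.600: state=(0.651, 1.264)
next step: t=1.610: state=(0.652, 1.256) — y has crossed 1.26
linear interpolation between t=1.600 (1.26388) and t=1.610 (1.25635) → t≈1.605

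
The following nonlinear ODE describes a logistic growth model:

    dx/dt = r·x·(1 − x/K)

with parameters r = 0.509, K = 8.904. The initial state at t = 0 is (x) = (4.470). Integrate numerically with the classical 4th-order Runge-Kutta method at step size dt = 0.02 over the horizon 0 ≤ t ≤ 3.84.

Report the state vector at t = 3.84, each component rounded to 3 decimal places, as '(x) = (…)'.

(x) = (7.807)

t=0.000: state=(4.470)
step 1 (dt=0.02): k1=(1.133), k2=(1.133), k3=(1.133), k4=(1.133); state += dt/6·(k1+2k2+2k3+k4)
t=0.020: state=(4.493)
t=0.040: state=(4.515)
t=0.060: state=(4.538)
continuing one RK4 step at a time; state shown every 10 steps (Δt=0.2):
t=0.200: state=(4.696)
t=0.400: state=(4.921)
t=0.600: state=(5.144)
t=0.800: state=(5.363)
t=1.000: state=(5.578)
t=1.200: state=(5.787)
t=1.400: state=(5.990)
t=1.600: state=(6.186)
t=1.800: state=(6.375)
t=2.000: state=(6.555)
t=2.200: state=(6.727)
t=2.400: state=(6.890)
t=2.600: state=(7.044)
t=2.800: state=(7.189)
t=3.000: state=(7.326)
t=3.200: state=(7.454)
t=3.400: state=(7.573)
t=3.600: state=(7.684)
t=3.800: state=(7.787)
t=3.840: state=(7.807)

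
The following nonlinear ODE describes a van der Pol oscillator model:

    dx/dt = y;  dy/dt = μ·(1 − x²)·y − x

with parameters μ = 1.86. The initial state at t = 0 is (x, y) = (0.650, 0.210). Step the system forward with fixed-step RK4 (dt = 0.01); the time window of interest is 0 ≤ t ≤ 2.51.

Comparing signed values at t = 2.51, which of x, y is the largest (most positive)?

largest component: y

t=0.000: state=(0.650, 0.210)
step 1 (dt=0.01): k1=(0.210, -0.424), k2=(0.208, -0.428), k3=(0.208, -0.428), k4=(0.206, -0.432); state += dt/6·(k1+2k2+2k3+k4)
t=0.010: state=(0.652, 0.206)
t=0.020: state=(0.654, 0.201)
t=0.030: state=(0.656, 0.197)
continuing one RK4 step at a time; state shown every 10 steps (Δt=0.1):
t=0.100: state=(0.669, 0.164)
t=0.200: state=(0.682, 0.110)
t=0.300: state=(0.691, 0.049)
t=0.400: state=(0.692, -0.018)
t=0.500: state=(0.687, -0.093)
t=0.600: state=(0.673, -0.174)
t=0.700: state=(0.652, -0.263)
t=0.800: state=(0.620, -0.361)
t=0.900: state=(0.579, -0.471)
t=1.000: state=(0.526, -0.595)
t=1.100: state=(0.459, -0.738)
t=1.200: state=(0.377, -0.905)
t=1.300: state=(0.277, -1.105)
t=1.400: state=(0.155, -1.342)
t=1.500: state=(0.007, -1.624)
t=1.600: state=(-0.171, -1.944)
t=1.700: state=(-0.382, -2.278)
t=1.800: state=(-0.625, -2.563)
t=1.900: state=(-0.890, -2.694)
t=2.000: state=(-1.155, -2.567)
t=2.100: state=(-1.393, -2.160)
t=2.200: state=(-1.581, -1.586)
t=2.300: state=(-1.711, -1.010)
t=2.400: state=(-1.787, -0.542)
t=2.500: state=(-1.824, -0.208)
t=2.510: state=(-1.825, -0.181)
compare at T: x=-1.825, y=-0.181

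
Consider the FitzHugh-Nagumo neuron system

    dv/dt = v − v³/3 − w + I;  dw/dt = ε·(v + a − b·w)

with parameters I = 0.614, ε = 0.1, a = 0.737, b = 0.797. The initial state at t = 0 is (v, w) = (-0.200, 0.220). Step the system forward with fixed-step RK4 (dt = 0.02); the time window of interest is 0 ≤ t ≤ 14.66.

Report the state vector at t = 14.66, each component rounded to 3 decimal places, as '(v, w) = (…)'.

(v, w) = (-1.916, 1.233)

t=0.000: state=(-0.200, 0.220)
step 1 (dt=0.02): k1=(0.197, 0.036), k2=(0.198, 0.036), k3=(0.198, 0.036), k4=(0.200, 0.037); state += dt/6·(k1+2k2+2k3+k4)
t=0.020: state=(-0.196, 0.221)
t=0.040: state=(-0.192, 0.221)
t=0.060: state=(-0.188, 0.222)
continuing one RK4 step at a time; state shown every 25 steps (Δt=0.5):
t=0.500: state=(-0.079, 0.241)
t=1.000: state=(0.104, 0.268)
t=1.500: state=(0.383, 0.305)
t=2.000: state=(0.776, 0.357)
t=2.500: state=(1.212, 0.428)
t=3.000: state=(1.528, 0.516)
t=3.500: state=(1.663, 0.610)
t=4.000: state=(1.689, 0.705)
t=4.500: state=(1.669, 0.796)
t=5.000: state=(1.632, 0.882)
t=5.500: state=(1.587, 0.963)
t=6.000: state=(1.539, 1.038)
t=6.500: state=(1.488, 1.107)
t=7.000: state=(1.435, 1.172)
t=7.500: state=(1.380, 1.231)
t=8.000: state=(1.322, 1.286)
t=8.500: state=(1.260, 1.335)
t=9.000: state=(1.194, 1.379)
t=9.500: state=(1.121, 1.418)
t=10.000: state=(1.040, 1.452)
t=10.500: state=(0.947, 1.480)
t=11.000: state=(0.836, 1.502)
t=11.500: state=(0.696, 1.517)
t=12.000: state=(0.508, 1.524)
t=12.500: state=(0.233, 1.519)
t=13.000: state=(-0.197, 1.497)
t=13.500: state=(-0.851, 1.450)
t=14.000: state=(-1.535, 1.370)
t=14.500: state=(-1.875, 1.267)
t=14.660: state=(-1.916, 1.233)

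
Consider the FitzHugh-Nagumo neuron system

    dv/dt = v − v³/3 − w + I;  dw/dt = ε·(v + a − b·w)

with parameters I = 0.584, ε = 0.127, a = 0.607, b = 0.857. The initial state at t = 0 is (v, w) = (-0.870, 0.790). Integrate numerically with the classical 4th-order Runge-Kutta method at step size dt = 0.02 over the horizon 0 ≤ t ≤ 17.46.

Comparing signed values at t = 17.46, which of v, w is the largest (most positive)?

t=0.000: state=(-0.870, 0.790)
step 1 (dt=0.02): k1=(-0.856, -0.119), k2=(-0.857, -0.120), k3=(-0.857, -0.120), k4=(-0.858, -0.121); state += dt/6·(k1+2k2+2k3+k4)
t=0.020: state=(-0.887, 0.788)
t=0.040: state=(-0.904, 0.785)
t=0.060: state=(-0.922, 0.783)
continuing one RK4 step at a time; state shown every 50 steps (Δt=1):
t=1.000: state=(-1.548, 0.630)
t=2.000: state=(-1.668, 0.441)
t=3.000: state=(-1.605, 0.271)
t=4.000: state=(-1.512, 0.128)
t=5.000: state=(-1.414, 0.012)
t=6.000: state=(-1.312, -0.080)
t=7.000: state=(-1.204, -0.150)
t=8.000: state=(-1.087, -0.199)
t=9.000: state=(-0.952, -0.228)
t=10.000: state=(-0.782, -0.236)
t=11.000: state=(-0.533, -0.219)
t=12.000: state=(-0.064, -0.162)
t=13.000: state=(0.957, -0.024)
t=14.000: state=(1.779, 0.228)
t=15.000: state=(1.809, 0.497)
t=16.000: state=(1.712, 0.731)
t=17.000: state=(1.602, 0.928)
t=17.460: state=(1.550, 1.007)
compare at T: v=1.550, w=1.007

largest component: v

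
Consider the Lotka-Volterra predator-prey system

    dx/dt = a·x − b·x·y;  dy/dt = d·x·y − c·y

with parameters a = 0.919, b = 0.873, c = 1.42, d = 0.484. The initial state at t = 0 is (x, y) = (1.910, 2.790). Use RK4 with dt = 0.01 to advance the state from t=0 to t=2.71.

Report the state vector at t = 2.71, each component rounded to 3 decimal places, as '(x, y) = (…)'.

(x, y) = (1.744, 0.268)

t=0.000: state=(1.910, 2.790)
step 1 (dt=0.01): k1=(-2.897, -1.383), k2=(-2.863, -1.399), k3=(-2.864, -1.398), k4=(-2.830, -1.414); state += dt/6·(k1+2k2+2k3+k4)
t=0.010: state=(1.881, 2.776)
t=0.020: state=(1.853, 2.762)
t=0.030: state=(1.826, 2.747)
continuing one RK4 step at a time; state shown every 10 steps (Δt=0.1):
t=0.100: state=(1.652, 2.638)
t=0.200: state=(1.449, 2.467)
t=0.300: state=(1.291, 2.286)
t=0.400: state=(1.168, 2.105)
t=0.500: state=(1.074, 1.928)
t=0.600: state=(1.002, 1.759)
t=0.700: state=(0.949, 1.600)
t=0.800: state=(0.911, 1.452)
t=0.900: state=(0.885, 1.316)
t=1.000: state=(0.870, 1.191)
t=1.100: state=(0.864, 1.077)
t=1.200: state=(0.866, 0.975)
t=1.300: state=(0.875, 0.882)
t=1.400: state=(0.892, 0.799)
t=1.500: state=(0.915, 0.724)
t=1.600: state=(0.944, 0.657)
t=1.700: state=(0.980, 0.597)
t=1.800: state=(1.022, 0.544)
t=1.900: state=(1.071, 0.496)
t=2.000: state=(1.126, 0.454)
t=2.100: state=(1.189, 0.417)
t=2.200: state=(1.258, 0.384)
t=2.300: state=(1.336, 0.354)
t=2.400: state=(1.421, 0.329)
t=2.500: state=(1.516, 0.306)
t=2.600: state=(1.619, 0.287)
t=2.700: state=(1.732, 0.270)
t=2.710: state=(1.744, 0.268)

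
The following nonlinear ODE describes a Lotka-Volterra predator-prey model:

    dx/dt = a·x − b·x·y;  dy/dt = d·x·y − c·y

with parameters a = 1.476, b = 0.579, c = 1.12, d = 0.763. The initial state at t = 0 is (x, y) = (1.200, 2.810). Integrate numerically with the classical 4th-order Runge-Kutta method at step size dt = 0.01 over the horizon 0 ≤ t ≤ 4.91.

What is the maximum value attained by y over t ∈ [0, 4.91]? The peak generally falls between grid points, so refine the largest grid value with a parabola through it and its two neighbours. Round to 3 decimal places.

max y = 3.084

t=0.000: state=(1.200, 2.810)
step 1 (dt=0.01): k1=(-0.181, -0.574), k2=(-0.179, -0.576), k3=(-0.179, -0.576), k4=(-0.177, -0.577); state += dt/6·(k1+2k2+2k3+k4)
t=0.010: state=(1.198, 2.804)
t=0.020: state=(1.196, 2.798)
t=0.030: state=(1.195, 2.793)
continuing one RK4 step at a time; state shown every 20 steps (Δt=0.2):
t=0.200: state=(1.172, 2.691)
t=0.400: state=(1.161, 2.570)
t=0.600: state=(1.167, 2.453)
t=0.800: state=(1.187, 2.346)
t=1.000: state=(1.222, 2.253)
t=1.200: state=(1.271, 2.178)
t=1.400: state=(1.331, 2.123)
t=1.600: state=(1.401, 2.090)
t=1.800: state=(1.479, 2.081)
t=2.000: state=(1.560, 2.097)
t=2.200: state=(1.641, 2.140)
t=2.400: state=(1.714, 2.210)
t=2.600: state=(1.773, 2.305)
t=2.800: state=(1.812, 2.423)
t=3.000: state=(1.824, 2.557)
t=3.200: state=(1.808, 2.697)
t=3.400: state=(1.763, 2.832)
t=3.600: state=(1.695, 2.948)
t=3.800: state=(1.610, 3.033)
t=4.000: state=(1.517, 3.077)
t=4.200: state=(1.427, 3.079)
t=4.400: state=(1.344, 3.040)
t=4.600: state=(1.275, 2.967)
t=4.800: state=(1.221, 2.869)
t=4.910: state=(1.199, 2.807)
largest grid value and its neighbours: y(4.100)=3.08367, y(4.110)=3.08370, y(4.120)=3.08362
parabola through these three points peaks at t≈4.107 with y≈3.08370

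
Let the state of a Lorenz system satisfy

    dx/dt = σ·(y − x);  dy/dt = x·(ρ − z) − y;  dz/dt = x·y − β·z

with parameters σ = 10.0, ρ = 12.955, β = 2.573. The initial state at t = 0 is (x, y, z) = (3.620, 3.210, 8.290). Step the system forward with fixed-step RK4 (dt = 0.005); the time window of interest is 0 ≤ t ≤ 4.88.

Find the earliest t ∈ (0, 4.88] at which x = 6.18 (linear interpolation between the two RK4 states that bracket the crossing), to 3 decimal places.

t = 0.280

t=0.000: state=(3.620, 3.210, 8.290)
step 1 (dt=0.005): k1=(-4.100, 13.677, -9.710), k2=(-3.656, 13.683, -9.557), k3=(-3.667, 13.687, -9.554), k4=(-3.232, 13.695, -9.399); state += dt/6·(k1+2k2+2k3+k4)
t=0.005: state=(3.602, 3.278, 8.242)
t=0.010: state=(3.588, 3.347, 8.196)
t=0.015: state=(3.578, 3.416, 8.151)
continuing one RK4 step at a time; state shown every 40 steps (Δt=0.2):
t=0.200: state=(4.992, 6.370, 8.108)
t=0.280: state=(6.176, 7.689, 9.473)
next step: t=0.285: state=(6.252, 7.756, 9.590) — x has crossed 6.18
linear interpolation between t=0.280 (6.17644) and t=0.285 (6.25187) → t≈0.280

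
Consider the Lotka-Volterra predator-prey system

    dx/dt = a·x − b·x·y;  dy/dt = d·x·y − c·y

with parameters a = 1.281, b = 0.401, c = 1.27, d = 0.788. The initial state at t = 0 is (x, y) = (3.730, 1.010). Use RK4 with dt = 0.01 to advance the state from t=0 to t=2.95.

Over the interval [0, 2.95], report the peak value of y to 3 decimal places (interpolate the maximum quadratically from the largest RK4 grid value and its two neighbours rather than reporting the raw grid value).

max y = 9.762

t=0.000: state=(3.730, 1.010)
step 1 (dt=0.01): k1=(3.267, 1.686), k2=(3.269, 1.713), k3=(3.269, 1.713), k4=(3.270, 1.741); state += dt/6·(k1+2k2+2k3+k4)
t=0.010: state=(3.763, 1.027)
t=0.020: state=(3.795, 1.045)
t=0.030: state=(3.828, 1.063)
continuing one RK4 step at a time; state shown every 10 steps (Δt=0.1):
t=0.100: state=(4.056, 1.209)
t=0.200: state=(4.369, 1.484)
t=0.300: state=(4.646, 1.865)
t=0.400: state=(4.852, 2.390)
t=0.500: state=(4.943, 3.099)
t=0.600: state=(4.875, 4.023)
t=0.700: state=(4.613, 5.156)
t=0.800: state=(4.158, 6.423)
t=0.900: state=(3.561, 7.673)
t=1.000: state=(2.911, 8.721)
t=1.100: state=(2.297, 9.426)
t=1.200: state=(1.775, 9.739)
t=1.300: state=(1.365, 9.701)
t=1.400: state=(1.057, 9.393)
t=1.500: state=(0.832, 8.908)
t=1.600: state=(0.670, 8.321)
t=1.700: state=(0.552, 7.688)
t=1.800: state=(0.467, 7.048)
t=1.900: state=(0.405, 6.423)
t=2.000: state=(0.360, 5.830)
t=2.100: state=(0.328, 5.275)
t=2.200: state=(0.305, 4.763)
t=2.300: state=(0.289, 4.294)
t=2.400: state=(0.279, 3.867)
t=2.500: state=(0.274, 3.481)
t=2.600: state=(0.272, 3.132)
t=2.700: state=(0.275, 2.819)
t=2.800: state=(0.281, 2.538)
t=2.900: state=(0.290, 2.286)
t=2.950: state=(0.295, 2.170)
largest grid value and its neighbours: y(1.230)=9.76123, y(1.240)=9.76182, y(1.250)=9.75917
parabola through these three points peaks at t≈1.237 with y≈9.76198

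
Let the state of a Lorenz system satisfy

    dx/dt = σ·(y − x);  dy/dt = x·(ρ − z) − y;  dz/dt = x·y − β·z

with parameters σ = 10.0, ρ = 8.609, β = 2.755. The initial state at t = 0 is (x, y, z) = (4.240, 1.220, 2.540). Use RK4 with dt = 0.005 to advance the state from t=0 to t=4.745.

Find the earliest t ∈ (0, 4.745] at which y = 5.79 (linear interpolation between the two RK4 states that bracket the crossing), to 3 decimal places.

t = 0.278

t=0.000: state=(4.240, 1.220, 2.540)
step 1 (dt=0.005): k1=(-30.200, 24.513, -1.825), k2=(-28.832, 24.012, -1.649), k3=(-28.879, 24.032, -1.651), k4=(-27.554, 23.550, -1.486); state += dt/6·(k1+2k2+2k3+k4)
t=0.005: state=(4.096, 1.340, 2.532)
t=0.010: state=(3.964, 1.456, 2.525)
t=0.015: state=(3.845, 1.567, 2.520)
continuing one RK4 step at a time; state shown every 40 steps (Δt=0.2):
t=0.200: state=(3.619, 4.584, 3.069)
t=0.275: state=(4.474, 5.749, 3.922)
next step: t=0.280: state=(4.538, 5.825, 3.998) — y has crossed 5.79
linear interpolation between t=0.275 (5.74875) and t=0.280 (5.82456) → t≈0.278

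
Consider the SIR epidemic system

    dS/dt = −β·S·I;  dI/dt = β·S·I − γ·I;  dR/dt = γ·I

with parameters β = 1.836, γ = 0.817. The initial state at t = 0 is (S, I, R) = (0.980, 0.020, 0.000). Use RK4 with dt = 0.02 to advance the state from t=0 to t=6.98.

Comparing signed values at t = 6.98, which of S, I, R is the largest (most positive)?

t=0.000: state=(0.980, 0.020, 0.000)
step 1 (dt=0.02): k1=(-0.036, 0.020, 0.016), k2=(-0.036, 0.020, 0.017), k3=(-0.036, 0.020, 0.017), k4=(-0.037, 0.020, 0.017); state += dt/6·(k1+2k2+2k3+k4)
t=0.020: state=(0.979, 0.020, 0.000)
t=0.040: state=(0.979, 0.021, 0.001)
t=0.060: state=(0.978, 0.021, 0.001)
continuing one RK4 step at a time; state shown every 25 steps (Δt=0.5):
t=0.500: state=(0.957, 0.032, 0.011)
t=1.000: state=(0.922, 0.051, 0.027)
t=1.500: state=(0.869, 0.077, 0.053)
t=2.000: state=(0.798, 0.111, 0.091)
t=2.500: state=(0.709, 0.147, 0.144)
t=3.000: state=(0.610, 0.179, 0.211)
t=3.500: state=(0.512, 0.199, 0.289)
t=4.000: state=(0.425, 0.203, 0.371)
t=4.500: state=(0.354, 0.193, 0.453)
t=5.000: state=(0.299, 0.173, 0.528)
t=5.500: state=(0.258, 0.148, 0.593)
t=6.000: state=(0.228, 0.123, 0.649)
t=6.500: state=(0.206, 0.100, 0.694)
t=6.980: state=(0.190, 0.080, 0.729)
compare at T: S=0.190, I=0.080, R=0.729

largest component: R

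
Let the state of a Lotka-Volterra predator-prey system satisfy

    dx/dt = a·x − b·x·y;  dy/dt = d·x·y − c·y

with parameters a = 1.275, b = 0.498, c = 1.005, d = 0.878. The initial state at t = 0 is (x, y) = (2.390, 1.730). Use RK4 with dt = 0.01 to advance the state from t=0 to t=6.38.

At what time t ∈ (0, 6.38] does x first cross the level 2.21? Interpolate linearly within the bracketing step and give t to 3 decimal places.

t = 0.737

t=0.000: state=(2.390, 1.730)
step 1 (dt=0.01): k1=(0.988, 1.892), k2=(0.979, 1.910), k3=(0.979, 1.910), k4=(0.969, 1.928); state += dt/6·(k1+2k2+2k3+k4)
t=0.010: state=(2.400, 1.749)
t=0.020: state=(2.409, 1.769)
t=0.030: state=(2.419, 1.788)
continuing one RK4 step at a time; state shown every 25 steps (Δt=0.25):
t=0.250: state=(2.561, 2.324)
t=0.500: state=(2.508, 3.169)
t=0.730: state=(2.222, 4.068)
next step: t=0.740: state=(2.205, 4.107) — x has crossed 2.21
linear interpolation between t=0.730 (2.22201) and t=0.740 (2.20517) → t≈0.737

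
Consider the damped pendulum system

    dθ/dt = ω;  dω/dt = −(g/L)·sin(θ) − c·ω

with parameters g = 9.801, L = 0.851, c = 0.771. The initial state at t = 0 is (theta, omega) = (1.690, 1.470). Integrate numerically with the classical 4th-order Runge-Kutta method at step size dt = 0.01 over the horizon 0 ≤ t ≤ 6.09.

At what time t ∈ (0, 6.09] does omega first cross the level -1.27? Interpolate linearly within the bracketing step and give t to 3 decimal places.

t = 0.241

t=0.000: state=(1.690, 1.470)
step 1 (dt=0.01): k1=(1.470, -12.569), k2=(1.407, -12.510), k3=(1.407, -12.511), k4=(1.345, -12.452); state += dt/6·(k1+2k2+2k3+k4)
t=0.010: state=(1.704, 1.345)
t=0.020: state=(1.717, 1.221)
t=0.030: state=(1.728, 1.098)
continuing one RK4 step at a time; state shown every 20 steps (Δt=0.2):
t=0.200: state=(1.747, -0.837)
t=0.240: state=(1.705, -1.260)
next step: t=0.250: state=(1.692, -1.364) — omega has crossed -1.27
linear interpolation between t=0.240 (-1.25962) and t=0.250 (-1.36374) → t≈0.241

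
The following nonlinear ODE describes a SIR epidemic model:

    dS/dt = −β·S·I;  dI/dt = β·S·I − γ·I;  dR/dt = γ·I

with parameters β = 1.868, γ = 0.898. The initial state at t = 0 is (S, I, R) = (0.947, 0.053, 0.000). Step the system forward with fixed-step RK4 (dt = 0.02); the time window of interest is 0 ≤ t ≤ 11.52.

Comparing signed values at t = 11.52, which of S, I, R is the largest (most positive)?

t=0.000: state=(0.947, 0.053, 0.000)
step 1 (dt=0.02): k1=(-0.094, 0.046, 0.048), k2=(-0.094, 0.046, 0.048), k3=(-0.094, 0.046, 0.048), k4=(-0.095, 0.047, 0.048); state += dt/6·(k1+2k2+2k3+k4)
t=0.020: state=(0.945, 0.054, 0.001)
t=0.040: state=(0.943, 0.055, 0.002)
t=0.060: state=(0.941, 0.056, 0.003)
continuing one RK4 step at a time; state shown every 25 steps (Δt=0.5):
t=0.500: state=(0.891, 0.080, 0.030)
t=1.000: state=(0.814, 0.113, 0.073)
t=1.500: state=(0.720, 0.148, 0.131)
t=2.000: state=(0.618, 0.177, 0.205)
t=2.500: state=(0.520, 0.192, 0.288)
t=3.000: state=(0.434, 0.191, 0.375)
t=3.500: state=(0.366, 0.177, 0.458)
t=4.000: state=(0.313, 0.155, 0.532)
t=4.500: state=(0.274, 0.130, 0.596)
t=5.000: state=(0.246, 0.106, 0.649)
t=5.500: state=(0.225, 0.084, 0.691)
t=6.000: state=(0.210, 0.066, 0.725)
t=6.500: state=(0.199, 0.051, 0.751)
t=7.000: state=(0.191, 0.039, 0.771)
t=7.500: state=(0.185, 0.029, 0.786)
t=8.000: state=(0.180, 0.022, 0.797)
t=8.500: state=(0.177, 0.017, 0.806)
t=9.000: state=(0.175, 0.013, 0.813)
t=9.500: state=(0.173, 0.009, 0.818)
t=10.000: state=(0.172, 0.007, 0.821)
t=10.500: state=(0.171, 0.005, 0.824)
t=11.000: state=(0.170, 0.004, 0.826)
t=11.500: state=(0.169, 0.003, 0.828)
t=11.520: state=(0.169, 0.003, 0.828)
compare at T: S=0.169, I=0.003, R=0.828

largest component: R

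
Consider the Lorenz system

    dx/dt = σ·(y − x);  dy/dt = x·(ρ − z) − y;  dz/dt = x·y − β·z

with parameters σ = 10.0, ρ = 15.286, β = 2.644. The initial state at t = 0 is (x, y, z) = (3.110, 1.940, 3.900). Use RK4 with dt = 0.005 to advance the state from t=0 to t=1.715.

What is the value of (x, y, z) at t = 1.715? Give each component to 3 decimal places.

t=0.000: state=(3.110, 1.940, 3.900)
step 1 (dt=0.005): k1=(-11.700, 33.470, -4.278), k2=(-10.571, 33.087, -4.049), k3=(-10.609, 33.118, -4.048), k4=(-9.514, 32.763, -3.821); state += dt/6·(k1+2k2+2k3+k4)
t=0.005: state=(3.057, 2.106, 3.880)
t=0.010: state=(3.015, 2.268, 3.862)
t=0.015: state=(2.982, 2.427, 3.846)
continuing one RK4 step at a time; state shown every 20 steps (Δt=0.1):
t=0.100: state=(3.532, 5.130, 3.985)
t=0.200: state=(5.993, 9.241, 6.085)
t=0.300: state=(9.550, 12.854, 12.622)
t=0.400: state=(10.920, 9.675, 20.824)
t=0.500: state=(7.525, 2.989, 21.094)
t=0.600: state=(3.590, 0.648, 16.929)
t=0.700: state=(1.673, 0.615, 13.115)
t=0.800: state=(1.143, 1.017, 10.160)
t=0.900: state=(1.272, 1.625, 7.935)
t=1.000: state=(1.847, 2.668, 6.382)
t=1.100: state=(2.997, 4.533, 5.660)
t=1.200: state=(5.035, 7.612, 6.499)
t=1.300: state=(8.021, 11.165, 10.555)
t=1.400: state=(10.284, 10.992, 17.704)
t=1.500: state=(8.836, 5.595, 20.877)
t=1.600: state=(5.257, 1.989, 18.193)
t=1.700: state=(2.870, 1.361, 14.490)
t=1.715: state=(2.661, 1.384, 13.982)

(x, y, z) = (2.661, 1.384, 13.982)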